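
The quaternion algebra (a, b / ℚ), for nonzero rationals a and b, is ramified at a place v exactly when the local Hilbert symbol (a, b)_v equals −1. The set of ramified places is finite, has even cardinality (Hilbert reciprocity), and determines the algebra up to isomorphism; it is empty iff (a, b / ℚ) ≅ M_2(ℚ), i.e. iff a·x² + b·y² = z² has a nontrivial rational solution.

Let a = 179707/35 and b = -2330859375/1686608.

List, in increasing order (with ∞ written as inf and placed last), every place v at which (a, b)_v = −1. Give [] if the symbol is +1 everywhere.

Mod squares: a ≡ 6545, b ≡ -51051. Check v ∈ {∞, 2, 3, 5, 7, 11, 13, 17, 31, 37}.
v=37: a=37^0·(≡1), b=37^-2·(≡9) mod 37; (1|37)=+1, (9|37)=+1; (−1)^{0·-2·18}·(+1)^-2·(+1)^0 = +1.
v=11: a=11^1·(≡1), b=11^-1·(≡9) mod 11; (1|11)=+1, (9|11)=+1; (−1)^{1·-1·5}·(+1)^-1·(+1)^1 = -1.
v=13: a=13^0·(≡11), b=13^1·(≡9) mod 13; (11|13)=-1, (9|13)=+1; (−1)^{0·1·6}·(-1)^1·(+1)^0 = -1.
v=5: a=5^-1·(≡1), b=5^8·(≡1) mod 5; (1|5)=+1, (1|5)=+1; (−1)^{-1·8·2}·(+1)^8·(+1)^-1 = +1.
v=3: a=3^0·(≡2), b=3^3·(≡2) mod 3; (2|3)=-1, (2|3)=-1; (−1)^{0·3·1}·(-1)^3·(-1)^0 = -1.
v=∞: 6545 > 0 and -51051 < 0  ⇒  (a,b)_∞ = +1.
v=2: v_2(a)=0, v_2(b)=-4; units ≡ 1, 5 (mod 8); ε·ε+αω+βω = 0·0+0·1+-4·0 ≡ 0  ⇒  (a,b)_2 = +1.
v=7: a=7^-1·(≡2), b=7^-1·(≡4) mod 7; (2|7)=+1, (4|7)=+1; (−1)^{-1·-1·3}·(+1)^-1·(+1)^-1 = -1.
v=17: a=17^1·(≡14), b=17^1·(≡7) mod 17; (14|17)=-1, (7|17)=-1; (−1)^{1·1·8}·(-1)^1·(-1)^1 = +1.
v=31: a=31^2·(≡8), b=31^0·(≡21) mod 31; (8|31)=+1, (21|31)=-1; (−1)^{2·0·15}·(+1)^0·(-1)^2 = +1.
|Ram(6545, -51051)| = 4, even; anisotropic at {3, 7, 11, 13}.

[3, 7, 11, 13]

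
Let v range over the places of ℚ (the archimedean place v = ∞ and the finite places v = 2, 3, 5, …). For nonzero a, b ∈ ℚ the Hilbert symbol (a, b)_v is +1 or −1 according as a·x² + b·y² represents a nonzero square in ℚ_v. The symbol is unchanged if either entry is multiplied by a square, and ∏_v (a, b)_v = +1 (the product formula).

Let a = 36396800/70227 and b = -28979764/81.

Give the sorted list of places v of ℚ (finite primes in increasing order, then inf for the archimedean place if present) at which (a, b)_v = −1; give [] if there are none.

(a, b) ≡ (141, -25069) mod (ℚ^×)²; places V = {2, 3, 5, 11, 17, 43, 47, 53, ∞}.
(a,b)_11: α=2, u≡9; β=1, v≡5 (mod 11); (9|11)=+1, (5|11)=+1; sign (−1)^0·+1^1·+1^2 = +1.
(a,b)_2: α=8, β=2; u≡5, v≡3 (mod 8); ε(u)ε(v)=0·1, αω(v)=8·1, βω(u)=2·1; sum ≡ 0  ⇒  +1.
(a,b)_3: α=-5, u≡2; β=-4, v≡2 (mod 3); (2|3)=-1, (2|3)=-1; sign (−1)^0·-1^-4·-1^-5 = -1.
(a,b)_47: α=1, u≡24; β=0, v≡46 (mod 47); (24|47)=+1, (46|47)=-1; sign (−1)^0·+1^0·-1^1 = -1.
(a,b)_43: α=0, u≡28; β=1, v≡19 (mod 43); (28|43)=-1, (19|43)=-1; sign (−1)^0·-1^1·-1^0 = -1.
(a,b)_53: α=0, u≡2; β=1, v≡44 (mod 53); (2|53)=-1, (44|53)=+1; sign (−1)^0·-1^1·+1^0 = -1.
(a,b)_∞: sgn(141)=+, sgn(-25069)=−, so +1.
(a,b)_17: α=-2, u≡11; β=2, v≡11 (mod 17); (11|17)=-1, (11|17)=-1; sign (−1)^0·-1^2·-1^-2 = +1.
(a,b)_5: α=2, u≡1; β=0, v≡1 (mod 5); (1|5)=+1, (1|5)=+1; sign (−1)^0·+1^0·+1^2 = +1.
(141, -25069 / ℚ) ramifies at {3, 43, 47, 53}: a division algebra.

[3, 43, 47, 53]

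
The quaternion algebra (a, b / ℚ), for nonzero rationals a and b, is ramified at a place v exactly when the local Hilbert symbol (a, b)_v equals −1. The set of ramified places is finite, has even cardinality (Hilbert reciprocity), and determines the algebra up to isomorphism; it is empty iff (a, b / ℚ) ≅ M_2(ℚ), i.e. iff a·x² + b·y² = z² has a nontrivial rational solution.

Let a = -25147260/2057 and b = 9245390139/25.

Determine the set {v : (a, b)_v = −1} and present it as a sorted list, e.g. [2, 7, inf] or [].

(a, b) ≡ (-3655, 19) mod (ℚ^×)²; places V = {2, 3, 5, 11, 17, 19, 43, ∞}.
(a,b)_3: α=4, u≡2; β=6, v≡1 (mod 3); (2|3)=-1, (1|3)=+1; sign (−1)^0·-1^6·+1^4 = +1.
(a,b)_19: α=2, u≡14; β=3, v≡7 (mod 19); (14|19)=-1, (7|19)=+1; sign (−1)^0·-1^3·+1^2 = -1.
(a,b)_43: α=1, u≡9; β=2, v≡12 (mod 43); (9|43)=+1, (12|43)=-1; sign (−1)^0·+1^2·-1^1 = -1.
(a,b)_∞: sgn(-3655)=−, sgn(19)=+, so +1.
(a,b)_5: α=1, u≡4; β=-2, v≡4 (mod 5); (4|5)=+1, (4|5)=+1; sign (−1)^0·+1^-2·+1^1 = +1.
(a,b)_2: α=2, β=0; u≡1, v≡3 (mod 8); ε(u)ε(v)=0·1, αω(v)=2·1, βω(u)=0·0; sum ≡ 0  ⇒  +1.
(a,b)_17: α=-1, u≡12; β=0, v≡8 (mod 17); (12|17)=-1, (8|17)=+1; sign (−1)^0·-1^0·+1^-1 = +1.
(a,b)_11: α=-2, u≡10; β=0, v≡6 (mod 11); (10|11)=-1, (6|11)=-1; sign (−1)^0·-1^0·-1^-2 = +1.
|Ram(-3655, 19)| = 2, even; anisotropic at {19, 43}.

[19, 43]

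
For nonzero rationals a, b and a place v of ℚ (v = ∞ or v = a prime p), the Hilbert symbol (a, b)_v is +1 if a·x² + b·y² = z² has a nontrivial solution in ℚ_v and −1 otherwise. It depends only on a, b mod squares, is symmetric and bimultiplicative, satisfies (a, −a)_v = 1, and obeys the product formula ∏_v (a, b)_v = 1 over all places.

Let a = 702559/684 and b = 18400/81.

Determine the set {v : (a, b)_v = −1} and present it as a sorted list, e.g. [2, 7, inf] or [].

[2, 11, 13, 17, 19, 23]

Mod squares: a ≡ 46189, b ≡ 46. Check v ∈ {∞, 2, 3, 5, 11, 13, 17, 19, 23}.
v=13: a=13^1·(≡10), b=13^0·(≡6) mod 13; (10|13)=+1, (6|13)=-1; (−1)^{1·0·6}·(+1)^0·(-1)^1 = -1.
v=17: a=17^3·(≡6), b=17^0·(≡7) mod 17; (6|17)=-1, (7|17)=-1; (−1)^{3·0·8}·(-1)^0·(-1)^3 = -1.
v=11: a=11^1·(≡7), b=11^0·(≡2) mod 11; (7|11)=-1, (2|11)=-1; (−1)^{1·0·5}·(-1)^0·(-1)^1 = -1.
v=5: a=5^0·(≡1), b=5^2·(≡1) mod 5; (1|5)=+1, (1|5)=+1; (−1)^{0·2·2}·(+1)^2·(+1)^0 = +1.
v=∞: 46189 > 0 and 46 > 0  ⇒  (a,b)_∞ = +1.
v=19: a=19^-1·(≡2), b=19^0·(≡13) mod 19; (2|19)=-1, (13|19)=-1; (−1)^{-1·0·9}·(-1)^0·(-1)^-1 = -1.
v=2: v_2(a)=-2, v_2(b)=5; units ≡ 5, 7 (mod 8); ε·ε+αω+βω = 0·1+-2·0+5·1 ≡ 1  ⇒  (a,b)_2 = -1.
v=23: a=23^0·(≡19), b=23^1·(≡13) mod 23; (19|23)=-1, (13|23)=+1; (−1)^{0·1·11}·(-1)^1·(+1)^0 = -1.
v=3: a=3^-2·(≡1), b=3^-4·(≡1) mod 3; (1|3)=+1, (1|3)=+1; (−1)^{-2·-4·1}·(+1)^-4·(+1)^-2 = +1.
Ram(46189, 46) = {2, 11, 13, 17, 19, 23}; no ℚ_2-point on the conic.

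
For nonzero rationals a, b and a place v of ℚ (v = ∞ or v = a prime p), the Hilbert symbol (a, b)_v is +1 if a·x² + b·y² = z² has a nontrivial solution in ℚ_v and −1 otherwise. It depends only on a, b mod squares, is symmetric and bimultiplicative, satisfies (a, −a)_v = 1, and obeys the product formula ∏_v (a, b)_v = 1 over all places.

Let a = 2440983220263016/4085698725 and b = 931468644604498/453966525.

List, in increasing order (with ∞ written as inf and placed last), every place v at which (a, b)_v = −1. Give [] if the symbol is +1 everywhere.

Mod squares: a ≡ 73554, b ≡ 5658. Check v ∈ {∞, 2, 3, 5, 7, 11, 13, 19, 23, 37, 41}.
v=∞: 73554 > 0 and 5658 > 0  ⇒  (a,b)_∞ = +1.
v=23: a=23^-1·(≡18), b=23^-1·(≡6) mod 23; (18|23)=+1, (6|23)=+1; (−1)^{-1·-1·11}·(+1)^-1·(+1)^-1 = -1.
v=7: a=7^0·(≡3), b=7^4·(≡1) mod 7; (3|7)=-1, (1|7)=+1; (−1)^{0·4·3}·(-1)^4·(+1)^0 = +1.
v=2: v_2(a)=3, v_2(b)=1; units ≡ 1, 5 (mod 8); ε·ε+αω+βω = 0·0+3·1+1·0 ≡ 1  ⇒  (a,b)_2 = -1.
v=19: a=19^-2·(≡17), b=19^-2·(≡15) mod 19; (17|19)=+1, (15|19)=-1; (−1)^{-2·-2·9}·(+1)^-2·(-1)^-2 = +1.
v=13: a=13^5·(≡9), b=13^4·(≡9) mod 13; (9|13)=+1, (9|13)=+1; (−1)^{5·4·6}·(+1)^4·(+1)^5 = +1.
v=41: a=41^1·(≡23), b=41^1·(≡24) mod 41; (23|41)=+1, (24|41)=-1; (−1)^{1·1·20}·(+1)^1·(-1)^1 = -1.
v=5: a=5^-2·(≡4), b=5^-2·(≡3) mod 5; (4|5)=+1, (3|5)=-1; (−1)^{-2·-2·2}·(+1)^-2·(-1)^-2 = +1.
v=11: a=11^4·(≡6), b=11^2·(≡1) mod 11; (6|11)=-1, (1|11)=+1; (−1)^{4·2·5}·(-1)^2·(+1)^4 = +1.
v=37: a=37^2·(≡22), b=37^2·(≡11) mod 37; (22|37)=-1, (11|37)=+1; (−1)^{2·2·18}·(-1)^2·(+1)^2 = +1.
v=3: a=3^-9·(≡2), b=3^-7·(≡2) mod 3; (2|3)=-1, (2|3)=-1; (−1)^{-9·-7·1}·(-1)^-7·(-1)^-9 = -1.
Ram(73554, 5658) = {2, 3, 23, 41}; no ℚ_2-point on the conic.

[2, 3, 23, 41]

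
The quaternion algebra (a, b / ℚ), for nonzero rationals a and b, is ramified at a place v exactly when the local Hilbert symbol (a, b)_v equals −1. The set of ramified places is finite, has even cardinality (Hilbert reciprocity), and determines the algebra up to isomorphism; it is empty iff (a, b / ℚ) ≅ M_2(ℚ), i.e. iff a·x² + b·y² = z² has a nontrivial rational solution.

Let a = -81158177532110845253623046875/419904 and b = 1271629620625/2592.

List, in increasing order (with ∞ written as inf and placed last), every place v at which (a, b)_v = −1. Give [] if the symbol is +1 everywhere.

[2, 7]

Mod squares: a ≡ -98371, b ≡ 24078194. Check v ∈ {∞, 2, 3, 5, 7, 13, 23, 37, 43, 47}.
v=∞: -98371 < 0 and 24078194 > 0  ⇒  (a,b)_∞ = +1.
v=47: a=47^3·(≡46), b=47^1·(≡9) mod 47; (46|47)=-1, (9|47)=+1; (−1)^{3·1·23}·(-1)^1·(+1)^3 = +1.
v=37: a=37^2·(≡16), b=37^1·(≡22) mod 37; (16|37)=+1, (22|37)=-1; (−1)^{2·1·18}·(+1)^1·(-1)^2 = +1.
v=7: a=7^1·(≡3), b=7^1·(≡6) mod 7; (3|7)=-1, (6|7)=-1; (−1)^{1·1·3}·(-1)^1·(-1)^1 = -1.
v=43: a=43^2·(≡23), b=43^1·(≡30) mod 43; (23|43)=+1, (30|43)=-1; (−1)^{2·1·21}·(+1)^1·(-1)^2 = +1.
v=2: v_2(a)=-6, v_2(b)=-5; units ≡ 5, 1 (mod 8); ε·ε+αω+βω = 0·0+-6·0+-5·1 ≡ 1  ⇒  (a,b)_2 = -1.
v=23: a=23^3·(≡1), b=23^1·(≡10) mod 23; (1|23)=+1, (10|23)=-1; (−1)^{3·1·11}·(+1)^1·(-1)^3 = +1.
v=5: a=5^10·(≡1), b=5^4·(≡4) mod 5; (1|5)=+1, (4|5)=+1; (−1)^{10·4·2}·(+1)^4·(+1)^10 = +1.
v=13: a=13^5·(≡12), b=13^2·(≡1) mod 13; (12|13)=+1, (1|13)=+1; (−1)^{5·2·6}·(+1)^2·(+1)^5 = +1.
v=3: a=3^-8·(≡2), b=3^-4·(≡2) mod 3; (2|3)=-1, (2|3)=-1; (−1)^{-8·-4·1}·(-1)^-4·(-1)^-8 = +1.
Ram(-98371, 24078194) = {2, 7}; no ℚ_2-point on the conic.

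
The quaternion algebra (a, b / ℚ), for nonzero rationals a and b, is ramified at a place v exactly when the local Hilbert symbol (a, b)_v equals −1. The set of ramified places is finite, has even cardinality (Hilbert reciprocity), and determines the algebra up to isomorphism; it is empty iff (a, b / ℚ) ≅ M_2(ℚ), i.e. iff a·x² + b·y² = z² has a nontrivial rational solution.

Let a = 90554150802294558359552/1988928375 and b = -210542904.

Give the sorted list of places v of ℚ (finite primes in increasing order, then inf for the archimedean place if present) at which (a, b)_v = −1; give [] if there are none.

[3, 11]

Mod squares: a ≡ 2145, b ≡ -286. Check v ∈ {∞, 2, 3, 5, 7, 11, 13, 19, 23, 47}.
v=2: v_2(a)=16, v_2(b)=3; units ≡ 1, 1 (mod 8); ε·ε+αω+βω = 0·0+16·0+3·0 ≡ 0  ⇒  (a,b)_2 = +1.
v=3: a=3^-1·(≡1), b=3^2·(≡2) mod 3; (1|3)=+1, (2|3)=-1; (−1)^{-1·2·1}·(+1)^2·(-1)^-1 = -1.
v=7: a=7^-4·(≡6), b=7^0·(≡2) mod 7; (6|7)=-1, (2|7)=+1; (−1)^{-4·0·3}·(-1)^0·(+1)^-4 = +1.
v=∞: 2145 > 0 and -286 < 0  ⇒  (a,b)_∞ = +1.
v=47: a=47^-2·(≡10), b=47^0·(≡35) mod 47; (10|47)=-1, (35|47)=-1; (−1)^{-2·0·23}·(-1)^0·(-1)^-2 = +1.
v=5: a=5^-3·(≡1), b=5^0·(≡1) mod 5; (1|5)=+1, (1|5)=+1; (−1)^{-3·0·2}·(+1)^0·(+1)^-3 = +1.
v=19: a=19^2·(≡17), b=19^0·(≡10) mod 19; (17|19)=+1, (10|19)=-1; (−1)^{2·0·9}·(+1)^0·(-1)^2 = +1.
v=23: a=23^2·(≡18), b=23^0·(≡16) mod 23; (18|23)=+1, (16|23)=+1; (−1)^{2·0·11}·(+1)^0·(+1)^2 = +1.
v=11: a=11^7·(≡8), b=11^3·(≡7) mod 11; (8|11)=-1, (7|11)=-1; (−1)^{7·3·5}·(-1)^3·(-1)^7 = -1.
v=13: a=13^5·(≡4), b=13^3·(≡4) mod 13; (4|13)=+1, (4|13)=+1; (−1)^{5·3·6}·(+1)^3·(+1)^5 = +1.
Ram(2145, -286) = {3, 11}; no ℚ_3-point on the conic.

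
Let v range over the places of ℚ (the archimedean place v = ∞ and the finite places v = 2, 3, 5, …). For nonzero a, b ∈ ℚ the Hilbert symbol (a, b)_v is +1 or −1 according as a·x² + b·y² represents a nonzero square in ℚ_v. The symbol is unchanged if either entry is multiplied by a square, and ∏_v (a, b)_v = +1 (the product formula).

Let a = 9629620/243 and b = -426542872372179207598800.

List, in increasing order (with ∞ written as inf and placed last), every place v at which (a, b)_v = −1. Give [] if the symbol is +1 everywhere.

[2, 3, 5, 7, 11, 29]

Mod squares: a ≡ 42735, b ≡ -15473733. Check v ∈ {∞, 2, 3, 5, 7, 11, 13, 19, 23, 29, 37}.
v=23: a=23^0·(≡2), b=23^1·(≡16) mod 23; (2|23)=+1, (16|23)=+1; (−1)^{0·1·11}·(+1)^1·(+1)^0 = +1.
v=29: a=29^0·(≡26), b=29^1·(≡20) mod 29; (26|29)=-1, (20|29)=+1; (−1)^{0·1·14}·(-1)^1·(+1)^0 = -1.
v=13: a=13^2·(≡3), b=13^0·(≡11) mod 13; (3|13)=+1, (11|13)=-1; (−1)^{2·0·6}·(+1)^0·(-1)^2 = +1.
v=7: a=7^1·(≡4), b=7^2·(≡6) mod 7; (4|7)=+1, (6|7)=-1; (−1)^{1·2·3}·(+1)^2·(-1)^1 = -1.
v=∞: 42735 > 0 and -15473733 < 0  ⇒  (a,b)_∞ = +1.
v=3: a=3^-5·(≡1), b=3^9·(≡1) mod 3; (1|3)=+1, (1|3)=+1; (−1)^{-5·9·1}·(+1)^9·(+1)^-5 = -1.
v=2: v_2(a)=2, v_2(b)=4; units ≡ 7, 3 (mod 8); ε·ε+αω+βω = 1·1+2·1+4·0 ≡ 1  ⇒  (a,b)_2 = -1.
v=5: a=5^1·(≡3), b=5^2·(≡3) mod 5; (3|5)=-1, (3|5)=-1; (−1)^{1·2·2}·(-1)^2·(-1)^1 = -1.
v=11: a=11^1·(≡7), b=11^9·(≡10) mod 11; (7|11)=-1, (10|11)=-1; (−1)^{1·9·5}·(-1)^9·(-1)^1 = -1.
v=37: a=37^1·(≡23), b=37^1·(≡5) mod 37; (23|37)=-1, (5|37)=-1; (−1)^{1·1·18}·(-1)^1·(-1)^1 = +1.
v=19: a=19^0·(≡9), b=19^1·(≡16) mod 19; (9|19)=+1, (16|19)=+1; (−1)^{0·1·9}·(+1)^1·(+1)^0 = +1.
(42735, -15473733 / ℚ) ramifies at {2, 3, 5, 7, 11, 29}: a division algebra.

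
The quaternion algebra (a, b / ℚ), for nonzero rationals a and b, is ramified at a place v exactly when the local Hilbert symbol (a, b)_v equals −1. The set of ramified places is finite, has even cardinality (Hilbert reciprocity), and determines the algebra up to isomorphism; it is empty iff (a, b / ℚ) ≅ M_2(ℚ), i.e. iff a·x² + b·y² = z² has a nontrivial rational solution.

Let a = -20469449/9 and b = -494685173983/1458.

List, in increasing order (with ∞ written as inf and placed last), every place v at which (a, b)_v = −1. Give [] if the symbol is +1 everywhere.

[11, inf]

Mod squares: a ≡ -1001, b ≡ -14. Check v ∈ {∞, 2, 3, 7, 11, 13}.
v=7: a=7^1·(≡4), b=7^1·(≡5) mod 7; (4|7)=+1, (5|7)=-1; (−1)^{1·1·3}·(+1)^1·(-1)^1 = +1.
v=∞: -1001 < 0 and -14 < 0  ⇒  (a,b)_∞ = -1.
v=3: a=3^-2·(≡1), b=3^-6·(≡1) mod 3; (1|3)=+1, (1|3)=+1; (−1)^{-2·-6·1}·(+1)^-6·(+1)^-2 = +1.
v=11: a=11^3·(≡6), b=11^4·(≡6) mod 11; (6|11)=-1, (6|11)=-1; (−1)^{3·4·5}·(-1)^4·(-1)^3 = -1.
v=13: a=13^3·(≡12), b=13^6·(≡9) mod 13; (12|13)=+1, (9|13)=+1; (−1)^{3·6·6}·(+1)^6·(+1)^3 = +1.
v=2: v_2(a)=0, v_2(b)=-1; units ≡ 7, 1 (mod 8); ε·ε+αω+βω = 1·0+0·0+-1·0 ≡ 0  ⇒  (a,b)_2 = +1.
(-1001, -14 / ℚ) ramifies at {11, ∞}: a division algebra.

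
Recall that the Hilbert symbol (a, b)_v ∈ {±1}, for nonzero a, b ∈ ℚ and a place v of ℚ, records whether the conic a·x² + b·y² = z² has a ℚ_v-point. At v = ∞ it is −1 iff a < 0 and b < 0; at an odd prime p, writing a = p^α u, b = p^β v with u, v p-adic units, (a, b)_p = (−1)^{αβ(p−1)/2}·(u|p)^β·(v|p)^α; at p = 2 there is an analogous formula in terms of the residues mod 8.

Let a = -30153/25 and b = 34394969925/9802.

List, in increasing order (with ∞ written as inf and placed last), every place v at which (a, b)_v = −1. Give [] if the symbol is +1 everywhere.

Mod squares: a ≡ -57, b ≡ 68034. Check v ∈ {∞, 2, 3, 5, 13, 17, 19, 23, 29}.
v=3: a=3^1·(≡2), b=3^3·(≡1) mod 3; (2|3)=-1, (1|3)=+1; (−1)^{1·3·1}·(-1)^3·(+1)^1 = +1.
v=2: v_2(a)=0, v_2(b)=-1; units ≡ 7, 1 (mod 8); ε·ε+αω+βω = 1·0+0·0+-1·0 ≡ 0  ⇒  (a,b)_2 = +1.
v=13: a=13^0·(≡6), b=13^-2·(≡5) mod 13; (6|13)=-1, (5|13)=-1; (−1)^{0·-2·6}·(-1)^-2·(-1)^0 = +1.
v=5: a=5^-2·(≡2), b=5^2·(≡1) mod 5; (2|5)=-1, (1|5)=+1; (−1)^{-2·2·2}·(-1)^2·(+1)^-2 = +1.
v=∞: -57 < 0 and 68034 > 0  ⇒  (a,b)_∞ = +1.
v=23: a=23^2·(≡6), b=23^1·(≡10) mod 23; (6|23)=+1, (10|23)=-1; (−1)^{2·1·11}·(+1)^1·(-1)^2 = +1.
v=19: a=19^1·(≡11), b=19^4·(≡2) mod 19; (11|19)=+1, (2|19)=-1; (−1)^{1·4·9}·(+1)^4·(-1)^1 = -1.
v=29: a=29^0·(≡20), b=29^-1·(≡27) mod 29; (20|29)=+1, (27|29)=-1; (−1)^{0·-1·14}·(+1)^-1·(-1)^0 = +1.
v=17: a=17^0·(≡7), b=17^1·(≡3) mod 17; (7|17)=-1, (3|17)=-1; (−1)^{0·1·8}·(-1)^1·(-1)^0 = -1.
Ram(-57, 68034) = {17, 19}; no ℚ_17-point on the conic.

[17, 19]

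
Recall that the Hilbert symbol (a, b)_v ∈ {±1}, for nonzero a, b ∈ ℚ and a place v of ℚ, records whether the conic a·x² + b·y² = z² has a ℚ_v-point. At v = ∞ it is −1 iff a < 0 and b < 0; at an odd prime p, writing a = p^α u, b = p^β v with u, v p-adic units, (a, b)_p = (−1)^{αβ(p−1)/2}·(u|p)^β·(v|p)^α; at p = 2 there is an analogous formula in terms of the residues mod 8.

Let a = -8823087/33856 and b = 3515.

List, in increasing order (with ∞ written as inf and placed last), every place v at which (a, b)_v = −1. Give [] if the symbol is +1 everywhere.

[5, 13]

Mod squares: a ≡ -247, b ≡ 3515. Check v ∈ {∞, 2, 3, 5, 7, 13, 19, 23, 37}.
v=7: a=7^2·(≡3), b=7^0·(≡1) mod 7; (3|7)=-1, (1|7)=+1; (−1)^{2·0·3}·(-1)^0·(+1)^2 = +1.
v=37: a=37^0·(≡7), b=37^1·(≡21) mod 37; (7|37)=+1, (21|37)=+1; (−1)^{0·1·18}·(+1)^1·(+1)^0 = +1.
v=13: a=13^1·(≡11), b=13^0·(≡5) mod 13; (11|13)=-1, (5|13)=-1; (−1)^{1·0·6}·(-1)^0·(-1)^1 = -1.
v=3: a=3^6·(≡2), b=3^0·(≡2) mod 3; (2|3)=-1, (2|3)=-1; (−1)^{6·0·1}·(-1)^0·(-1)^6 = +1.
v=5: a=5^0·(≡3), b=5^1·(≡3) mod 5; (3|5)=-1, (3|5)=-1; (−1)^{0·1·2}·(-1)^1·(-1)^0 = -1.
v=23: a=23^-2·(≡16), b=23^0·(≡19) mod 23; (16|23)=+1, (19|23)=-1; (−1)^{-2·0·11}·(+1)^0·(-1)^-2 = +1.
v=∞: -247 < 0 and 3515 > 0  ⇒  (a,b)_∞ = +1.
v=19: a=19^1·(≡16), b=19^1·(≡14) mod 19; (16|19)=+1, (14|19)=-1; (−1)^{1·1·9}·(+1)^1·(-1)^1 = +1.
v=2: v_2(a)=-6, v_2(b)=0; units ≡ 1, 3 (mod 8); ε·ε+αω+βω = 0·1+-6·1+0·0 ≡ 0  ⇒  (a,b)_2 = +1.
Ram(-247, 3515) = {5, 13}; no ℚ_5-point on the conic.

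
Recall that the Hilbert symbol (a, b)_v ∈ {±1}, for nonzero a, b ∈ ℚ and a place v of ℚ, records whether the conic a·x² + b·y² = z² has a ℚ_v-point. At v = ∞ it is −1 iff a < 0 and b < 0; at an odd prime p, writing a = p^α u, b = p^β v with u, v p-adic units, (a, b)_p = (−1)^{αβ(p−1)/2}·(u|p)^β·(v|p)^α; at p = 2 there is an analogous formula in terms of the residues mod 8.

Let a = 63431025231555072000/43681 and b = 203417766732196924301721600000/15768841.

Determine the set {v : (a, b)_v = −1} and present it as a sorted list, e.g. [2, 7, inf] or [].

[3, 5, 29, 31]

Mod squares: a ≡ 105, b ≡ 350610. Check v ∈ {∞, 2, 3, 5, 7, 11, 13, 19, 29, 31, 41}.
v=31: a=31^2·(≡17), b=31^3·(≡11) mod 31; (17|31)=-1, (11|31)=-1; (−1)^{2·3·15}·(-1)^3·(-1)^2 = -1.
v=13: a=13^2·(≡12), b=13^3·(≡6) mod 13; (12|13)=+1, (6|13)=-1; (−1)^{2·3·6}·(+1)^3·(-1)^2 = +1.
v=5: a=5^3·(≡1), b=5^5·(≡2) mod 5; (1|5)=+1, (2|5)=-1; (−1)^{3·5·2}·(+1)^5·(-1)^3 = -1.
v=19: a=19^-2·(≡18), b=19^-4·(≡15) mod 19; (18|19)=-1, (15|19)=-1; (−1)^{-2·-4·9}·(-1)^-4·(-1)^-2 = +1.
v=3: a=3^3·(≡2), b=3^3·(≡2) mod 3; (2|3)=-1, (2|3)=-1; (−1)^{3·3·1}·(-1)^3·(-1)^3 = -1.
v=41: a=41^2·(≡37), b=41^2·(≡28) mod 41; (37|41)=+1, (28|41)=-1; (−1)^{2·2·20}·(+1)^2·(-1)^2 = +1.
v=29: a=29^0·(≡11), b=29^1·(≡15) mod 29; (11|29)=-1, (15|29)=-1; (−1)^{0·1·14}·(-1)^1·(-1)^0 = -1.
v=7: a=7^5·(≡2), b=7^8·(≡4) mod 7; (2|7)=+1, (4|7)=+1; (−1)^{5·8·3}·(+1)^8·(+1)^5 = +1.
v=11: a=11^-2·(≡7), b=11^-2·(≡6) mod 11; (7|11)=-1, (6|11)=-1; (−1)^{-2·-2·5}·(-1)^-2·(-1)^-2 = +1.
v=∞: 105 > 0 and 350610 > 0  ⇒  (a,b)_∞ = +1.
v=2: v_2(a)=12, v_2(b)=17; units ≡ 1, 1 (mod 8); ε·ε+αω+βω = 0·0+12·0+17·0 ≡ 0  ⇒  (a,b)_2 = +1.
|Ram(105, 350610)| = 4, even; anisotropic at {3, 5, 29, 31}.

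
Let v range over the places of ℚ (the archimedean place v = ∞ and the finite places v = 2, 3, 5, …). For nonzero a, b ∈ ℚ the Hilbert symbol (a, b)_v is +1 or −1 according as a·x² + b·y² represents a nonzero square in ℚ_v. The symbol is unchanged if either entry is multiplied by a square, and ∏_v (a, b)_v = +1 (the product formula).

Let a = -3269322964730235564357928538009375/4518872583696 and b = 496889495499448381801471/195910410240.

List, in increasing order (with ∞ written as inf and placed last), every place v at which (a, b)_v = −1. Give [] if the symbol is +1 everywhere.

Mod squares: a ≡ -260015, b ≡ 24310. Check v ∈ {∞, 2, 3, 5, 7, 11, 13, 17, 19, 23, 29}.
v=19: a=19^3·(≡10), b=19^2·(≡1) mod 19; (10|19)=-1, (1|19)=+1; (−1)^{3·2·9}·(-1)^2·(+1)^3 = +1.
v=5: a=5^5·(≡2), b=5^-1·(≡2) mod 5; (2|5)=-1, (2|5)=-1; (−1)^{5·-1·2}·(-1)^-1·(-1)^5 = +1.
v=3: a=3^-24·(≡1), b=3^-14·(≡1) mod 3; (1|3)=+1, (1|3)=+1; (−1)^{-24·-14·1}·(+1)^-14·(+1)^-24 = +1.
v=7: a=7^9·(≡1), b=7^6·(≡3) mod 7; (1|7)=+1, (3|7)=-1; (−1)^{9·6·3}·(+1)^6·(-1)^9 = -1.
v=23: a=23^5·(≡20), b=23^4·(≡20) mod 23; (20|23)=-1, (20|23)=-1; (−1)^{5·4·11}·(-1)^4·(-1)^5 = -1.
v=13: a=13^2·(≡6), b=13^3·(≡5) mod 13; (6|13)=-1, (5|13)=-1; (−1)^{2·3·6}·(-1)^3·(-1)^2 = -1.
v=29: a=29^4·(≡22), b=29^2·(≡26) mod 29; (22|29)=+1, (26|29)=-1; (−1)^{4·2·14}·(+1)^2·(-1)^4 = +1.
v=∞: -260015 < 0 and 24310 > 0  ⇒  (a,b)_∞ = +1.
v=2: v_2(a)=-4, v_2(b)=-13; units ≡ 1, 3 (mod 8); ε·ε+αω+βω = 0·1+-4·1+-13·0 ≡ 0  ⇒  (a,b)_2 = +1.
v=11: a=11^0·(≡3), b=11^3·(≡10) mod 11; (3|11)=+1, (10|11)=-1; (−1)^{0·3·5}·(+1)^3·(-1)^0 = +1.
v=17: a=17^3·(≡5), b=17^1·(≡4) mod 17; (5|17)=-1, (4|17)=+1; (−1)^{3·1·8}·(-1)^1·(+1)^3 = -1.
(-260015, 24310 / ℚ) ramifies at {7, 13, 17, 23}: a division algebra.

[7, 13, 17, 23]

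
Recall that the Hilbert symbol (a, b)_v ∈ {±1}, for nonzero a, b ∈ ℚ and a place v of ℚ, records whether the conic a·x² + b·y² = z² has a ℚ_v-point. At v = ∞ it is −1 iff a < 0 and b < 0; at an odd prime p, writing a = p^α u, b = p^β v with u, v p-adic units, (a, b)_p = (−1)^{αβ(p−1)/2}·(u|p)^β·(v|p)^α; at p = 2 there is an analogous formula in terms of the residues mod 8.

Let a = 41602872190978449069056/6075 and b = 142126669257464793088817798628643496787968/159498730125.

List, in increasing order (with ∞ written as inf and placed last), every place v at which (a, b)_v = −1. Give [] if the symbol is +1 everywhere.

Mod squares: a ≡ 4648047, b ≡ 177190. Check v ∈ {∞, 2, 3, 5, 7, 13, 17, 23, 29, 31, 41, 47, 53}.
v=17: a=17^4·(≡16), b=17^6·(≡2) mod 17; (16|17)=+1, (2|17)=+1; (−1)^{4·6·8}·(+1)^6·(+1)^4 = +1.
v=∞: 4648047 > 0 and 177190 > 0  ⇒  (a,b)_∞ = +1.
v=3: a=3^-5·(≡2), b=3^-12·(≡1) mod 3; (2|3)=-1, (1|3)=+1; (−1)^{-5·-12·1}·(-1)^-12·(+1)^-5 = +1.
v=41: a=41^1·(≡36), b=41^2·(≡11) mod 41; (36|41)=+1, (11|41)=-1; (−1)^{1·2·20}·(+1)^2·(-1)^1 = -1.
v=31: a=31^1·(≡27), b=31^2·(≡28) mod 31; (27|31)=-1, (28|31)=+1; (−1)^{1·2·15}·(-1)^2·(+1)^1 = +1.
v=13: a=13^2·(≡4), b=13^3·(≡6) mod 13; (4|13)=+1, (6|13)=-1; (−1)^{2·3·6}·(+1)^3·(-1)^2 = +1.
v=23: a=23^1·(≡5), b=23^2·(≡19) mod 23; (5|23)=-1, (19|23)=-1; (−1)^{1·2·11}·(-1)^2·(-1)^1 = -1.
v=47: a=47^2·(≡10), b=47^3·(≡26) mod 47; (10|47)=-1, (26|47)=-1; (−1)^{2·3·23}·(-1)^3·(-1)^2 = -1.
v=2: v_2(a)=10, v_2(b)=19; units ≡ 7, 3 (mod 8); ε·ε+αω+βω = 1·1+10·1+19·0 ≡ 1  ⇒  (a,b)_2 = -1.
v=53: a=53^1·(≡44), b=53^2·(≡9) mod 53; (44|53)=+1, (9|53)=+1; (−1)^{1·2·26}·(+1)^2·(+1)^1 = +1.
v=7: a=7^0·(≡5), b=7^-4·(≡3) mod 7; (5|7)=-1, (3|7)=-1; (−1)^{0·-4·3}·(-1)^-4·(-1)^0 = +1.
v=5: a=5^-2·(≡2), b=5^-3·(≡3) mod 5; (2|5)=-1, (3|5)=-1; (−1)^{-2·-3·2}·(-1)^-3·(-1)^-2 = -1.
v=29: a=29^2·(≡12), b=29^5·(≡13) mod 29; (12|29)=-1, (13|29)=+1; (−1)^{2·5·14}·(-1)^5·(+1)^2 = -1.
|Ram(4648047, 177190)| = 6, even; anisotropic at {2, 5, 23, 29, 41, 47}.

[2, 5, 23, 29, 41, 47]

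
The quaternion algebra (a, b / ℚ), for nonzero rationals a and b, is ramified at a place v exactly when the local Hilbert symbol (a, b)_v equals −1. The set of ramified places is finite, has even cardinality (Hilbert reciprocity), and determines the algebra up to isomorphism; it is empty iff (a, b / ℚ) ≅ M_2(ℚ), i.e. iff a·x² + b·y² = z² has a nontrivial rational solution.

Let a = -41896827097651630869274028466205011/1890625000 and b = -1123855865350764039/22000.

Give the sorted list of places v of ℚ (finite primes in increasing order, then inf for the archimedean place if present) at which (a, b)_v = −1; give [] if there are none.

(a, b) ≡ (-32190, -820105) mod (ℚ^×)²; places V = {2, 3, 5, 11, 13, 29, 31, 37, ∞}.
(a,b)_37: α=5, u≡13; β=3, v≡14 (mod 37); (13|37)=-1, (14|37)=-1; sign (−1)^0·-1^3·-1^5 = +1.
(a,b)_29: α=7, u≡27; β=4, v≡11 (mod 29); (27|29)=-1, (11|29)=-1; sign (−1)^0·-1^4·-1^7 = -1.
(a,b)_31: α=8, u≡14; β=3, v≡14 (mod 31); (14|31)=+1, (14|31)=+1; sign (−1)^0·+1^3·+1^8 = +1.
(a,b)_2: α=-3, β=-4; u≡1, v≡7 (mod 8); ε(u)ε(v)=0·1, αω(v)=-3·0, βω(u)=-4·0; sum ≡ 0  ⇒  +1.
(a,b)_5: α=-9, u≡3; β=-3, v≡1 (mod 5); (3|5)=-1, (1|5)=+1; sign (−1)^0·-1^-3·+1^-9 = -1.
(a,b)_∞: sgn(-32190)=−, sgn(-820105)=−, so -1.
(a,b)_13: α=2, u≡8; β=1, v≡1 (mod 13); (8|13)=-1, (1|13)=+1; sign (−1)^0·-1^1·+1^2 = -1.
(a,b)_11: α=-2, u≡10; β=-1, v≡5 (mod 11); (10|11)=-1, (5|11)=+1; sign (−1)^0·-1^-1·+1^-2 = -1.
(a,b)_3: α=5, u≡1; β=4, v≡2 (mod 3); (1|3)=+1, (2|3)=-1; sign (−1)^0·+1^4·-1^5 = -1.
(-32190, -820105 / ℚ) ramifies at {3, 5, 11, 13, 29, ∞}: a division algebra.

[3, 5, 11, 13, 29, inf]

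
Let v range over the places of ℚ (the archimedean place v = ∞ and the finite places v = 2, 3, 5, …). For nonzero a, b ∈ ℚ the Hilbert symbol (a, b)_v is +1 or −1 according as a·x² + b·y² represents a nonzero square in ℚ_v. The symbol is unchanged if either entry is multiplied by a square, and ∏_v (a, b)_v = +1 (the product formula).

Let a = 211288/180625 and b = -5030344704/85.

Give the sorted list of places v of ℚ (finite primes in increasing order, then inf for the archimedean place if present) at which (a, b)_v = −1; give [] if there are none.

[5, 11, 17, 31]

Mod squares: a ≡ 22, b ≡ -173910. Check v ∈ {∞, 2, 3, 5, 7, 11, 17, 31}.
v=7: a=7^4·(≡1), b=7^4·(≡3) mod 7; (1|7)=+1, (3|7)=-1; (−1)^{4·4·3}·(+1)^4·(-1)^4 = +1.
v=∞: 22 > 0 and -173910 < 0  ⇒  (a,b)_∞ = +1.
v=2: v_2(a)=3, v_2(b)=11; units ≡ 3, 5 (mod 8); ε·ε+αω+βω = 1·0+3·1+11·1 ≡ 0  ⇒  (a,b)_2 = +1.
v=11: a=11^1·(≡7), b=11^1·(≡10) mod 11; (7|11)=-1, (10|11)=-1; (−1)^{1·1·5}·(-1)^1·(-1)^1 = -1.
v=3: a=3^0·(≡1), b=3^1·(≡2) mod 3; (1|3)=+1, (2|3)=-1; (−1)^{0·1·1}·(+1)^1·(-1)^0 = +1.
v=17: a=17^-2·(≡14), b=17^-1·(≡8) mod 17; (14|17)=-1, (8|17)=+1; (−1)^{-2·-1·8}·(-1)^-1·(+1)^-2 = -1.
v=5: a=5^-4·(≡2), b=5^-1·(≡3) mod 5; (2|5)=-1, (3|5)=-1; (−1)^{-4·-1·2}·(-1)^-1·(-1)^-4 = -1.
v=31: a=31^0·(≡11), b=31^1·(≡7) mod 31; (11|31)=-1, (7|31)=+1; (−1)^{0·1·15}·(-1)^1·(+1)^0 = -1.
Ram(22, -173910) = {5, 11, 17, 31}; no ℚ_5-point on the conic.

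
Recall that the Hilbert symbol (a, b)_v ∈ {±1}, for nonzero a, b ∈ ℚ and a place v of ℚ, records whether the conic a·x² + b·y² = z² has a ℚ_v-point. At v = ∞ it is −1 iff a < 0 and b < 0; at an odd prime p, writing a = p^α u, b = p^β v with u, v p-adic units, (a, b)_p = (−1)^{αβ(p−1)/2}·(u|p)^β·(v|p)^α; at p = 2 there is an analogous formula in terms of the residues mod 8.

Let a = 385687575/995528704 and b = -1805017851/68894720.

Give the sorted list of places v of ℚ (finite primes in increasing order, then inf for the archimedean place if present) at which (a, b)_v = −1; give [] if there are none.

[5, 23]

Mod squares: a ≡ 23, b ≡ -1495. Check v ∈ {∞, 2, 3, 5, 7, 13, 17, 23, 29}.
v=2: v_2(a)=-12, v_2(b)=-14; units ≡ 7, 1 (mod 8); ε·ε+αω+βω = 1·0+-12·0+-14·0 ≡ 0  ⇒  (a,b)_2 = +1.
v=∞: 23 > 0 and -1495 < 0  ⇒  (a,b)_∞ = +1.
v=17: a=17^-2·(≡14), b=17^0·(≡4) mod 17; (14|17)=-1, (4|17)=+1; (−1)^{-2·0·8}·(-1)^0·(+1)^-2 = +1.
v=5: a=5^2·(≡2), b=5^-1·(≡1) mod 5; (2|5)=-1, (1|5)=+1; (−1)^{2·-1·2}·(-1)^-1·(+1)^2 = -1.
v=7: a=7^2·(≡2), b=7^2·(≡5) mod 7; (2|7)=+1, (5|7)=-1; (−1)^{2·2·3}·(+1)^2·(-1)^2 = +1.
v=3: a=3^4·(≡2), b=3^6·(≡2) mod 3; (2|3)=-1, (2|3)=-1; (−1)^{4·6·1}·(-1)^6·(-1)^4 = +1.
v=29: a=29^-2·(≡6), b=29^-2·(≡5) mod 29; (6|29)=+1, (5|29)=+1; (−1)^{-2·-2·14}·(+1)^-2·(+1)^-2 = +1.
v=13: a=13^2·(≡12), b=13^3·(≡11) mod 13; (12|13)=+1, (11|13)=-1; (−1)^{2·3·6}·(+1)^3·(-1)^2 = +1.
v=23: a=23^1·(≡13), b=23^1·(≡18) mod 23; (13|23)=+1, (18|23)=+1; (−1)^{1·1·11}·(+1)^1·(+1)^1 = -1.
Ram(23, -1495) = {5, 23}; no ℚ_5-point on the conic.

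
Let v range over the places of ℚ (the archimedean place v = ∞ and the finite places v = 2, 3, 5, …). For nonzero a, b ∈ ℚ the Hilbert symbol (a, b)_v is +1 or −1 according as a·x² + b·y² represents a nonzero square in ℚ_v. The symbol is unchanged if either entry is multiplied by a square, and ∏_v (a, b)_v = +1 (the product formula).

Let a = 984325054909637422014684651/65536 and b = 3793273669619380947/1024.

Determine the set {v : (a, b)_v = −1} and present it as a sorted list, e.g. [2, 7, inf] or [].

Mod squares: a ≡ 1771, b ≡ 3. Check v ∈ {∞, 2, 3, 7, 11, 13, 17, 23}.
v=2: v_2(a)=-16, v_2(b)=-10; units ≡ 3, 3 (mod 8); ε·ε+αω+βω = 1·1+-16·1+-10·1 ≡ 1  ⇒  (a,b)_2 = -1.
v=13: a=13^8·(≡3), b=13^6·(≡10) mod 13; (3|13)=+1, (10|13)=+1; (−1)^{8·6·6}·(+1)^6·(+1)^8 = +1.
v=7: a=7^3·(≡1), b=7^2·(≡6) mod 7; (1|7)=+1, (6|7)=-1; (−1)^{3·2·3}·(+1)^2·(-1)^3 = -1.
v=23: a=23^3·(≡6), b=23^2·(≡9) mod 23; (6|23)=+1, (9|23)=+1; (−1)^{3·2·11}·(+1)^2·(+1)^3 = +1.
v=∞: 1771 > 0 and 3 > 0  ⇒  (a,b)_∞ = +1.
v=17: a=17^6·(≡5), b=17^4·(≡6) mod 17; (5|17)=-1, (6|17)=-1; (−1)^{6·4·8}·(-1)^4·(-1)^6 = +1.
v=3: a=3^2·(≡1), b=3^1·(≡1) mod 3; (1|3)=+1, (1|3)=+1; (−1)^{2·1·1}·(+1)^1·(+1)^2 = +1.
v=11: a=11^3·(≡8), b=11^2·(≡5) mod 11; (8|11)=-1, (5|11)=+1; (−1)^{3·2·5}·(-1)^2·(+1)^3 = +1.
|Ram(1771, 3)| = 2, even; anisotropic at {2, 7}.

[2, 7]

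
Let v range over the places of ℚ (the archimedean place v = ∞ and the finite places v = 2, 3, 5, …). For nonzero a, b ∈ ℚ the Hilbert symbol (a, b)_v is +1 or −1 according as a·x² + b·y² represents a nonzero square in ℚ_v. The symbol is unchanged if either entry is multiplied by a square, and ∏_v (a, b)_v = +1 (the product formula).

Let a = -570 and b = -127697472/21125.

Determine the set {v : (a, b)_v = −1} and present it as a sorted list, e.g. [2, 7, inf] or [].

(a, b) ≡ (-570, -13685) mod (ℚ^×)²; places V = {2, 3, 5, 7, 13, 17, 19, 23, ∞}.
(a,b)_23: α=0, u≡5; β=1, v≡4 (mod 23); (5|23)=-1, (4|23)=+1; sign (−1)^0·-1^1·+1^0 = -1.
(a,b)_5: α=1, u≡1; β=-3, v≡2 (mod 5); (1|5)=+1, (2|5)=-1; sign (−1)^0·+1^-3·-1^1 = -1.
(a,b)_19: α=1, u≡8; β=0, v≡10 (mod 19); (8|19)=-1, (10|19)=-1; sign (−1)^0·-1^0·-1^1 = -1.
(a,b)_2: α=1, β=6; u≡3, v≡3 (mod 8); ε(u)ε(v)=1·1, αω(v)=1·1, βω(u)=6·1; sum ≡ 0  ⇒  +1.
(a,b)_3: α=1, u≡2; β=6, v≡1 (mod 3); (2|3)=-1, (1|3)=+1; sign (−1)^0·-1^6·+1^1 = +1.
(a,b)_17: α=0, u≡8; β=1, v≡5 (mod 17); (8|17)=+1, (5|17)=-1; sign (−1)^0·+1^1·-1^0 = +1.
(a,b)_13: α=0, u≡2; β=-2, v≡9 (mod 13); (2|13)=-1, (9|13)=+1; sign (−1)^0·-1^-2·+1^0 = +1.
(a,b)_∞: sgn(-570)=−, sgn(-13685)=−, so -1.
(a,b)_7: α=0, u≡4; β=1, v≡6 (mod 7); (4|7)=+1, (6|7)=-1; sign (−1)^0·+1^1·-1^0 = +1.
|Ram(-570, -13685)| = 4, even; anisotropic at {5, 19, 23, ∞}.

[5, 19, 23, inf]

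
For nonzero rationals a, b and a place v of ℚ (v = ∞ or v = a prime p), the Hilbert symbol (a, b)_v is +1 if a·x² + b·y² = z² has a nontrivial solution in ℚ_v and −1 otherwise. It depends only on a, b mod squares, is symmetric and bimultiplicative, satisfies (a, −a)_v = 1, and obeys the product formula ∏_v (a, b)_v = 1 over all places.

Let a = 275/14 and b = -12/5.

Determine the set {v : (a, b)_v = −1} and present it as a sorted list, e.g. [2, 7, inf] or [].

[7, 11]

(a, b) ≡ (154, -15) mod (ℚ^×)²; places V = {2, 3, 5, 7, 11, ∞}.
(a,b)_7: α=-1, u≡1; β=0, v≡6 (mod 7); (1|7)=+1, (6|7)=-1; sign (−1)^0·+1^0·-1^-1 = -1.
(a,b)_5: α=2, u≡4; β=-1, v≡3 (mod 5); (4|5)=+1, (3|5)=-1; sign (−1)^0·+1^-1·-1^2 = +1.
(a,b)_2: α=-1, β=2; u≡5, v≡1 (mod 8); ε(u)ε(v)=0·0, αω(v)=-1·0, βω(u)=2·1; sum ≡ 0  ⇒  +1.
(a,b)_11: α=1, u≡1; β=0, v≡2 (mod 11); (1|11)=+1, (2|11)=-1; sign (−1)^0·+1^0·-1^1 = -1.
(a,b)_∞: sgn(154)=+, sgn(-15)=−, so +1.
(a,b)_3: α=0, u≡1; β=1, v≡1 (mod 3); (1|3)=+1, (1|3)=+1; sign (−1)^0·+1^1·+1^0 = +1.
|Ram(154, -15)| = 2, even; anisotropic at {7, 11}.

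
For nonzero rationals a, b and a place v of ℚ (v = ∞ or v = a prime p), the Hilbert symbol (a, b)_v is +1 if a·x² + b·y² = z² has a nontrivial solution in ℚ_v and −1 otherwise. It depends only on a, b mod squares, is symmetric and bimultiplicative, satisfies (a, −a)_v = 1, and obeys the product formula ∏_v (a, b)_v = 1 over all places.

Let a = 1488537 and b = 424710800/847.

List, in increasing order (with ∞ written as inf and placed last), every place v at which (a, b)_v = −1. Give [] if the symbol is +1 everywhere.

Mod squares: a ≡ 18377, b ≡ 7432439. Check v ∈ {∞, 2, 3, 5, 7, 11, 17, 19, 23, 29, 41, 47}.
v=23: a=23^1·(≡20), b=23^0·(≡6) mod 23; (20|23)=-1, (6|23)=+1; (−1)^{1·0·11}·(-1)^0·(+1)^1 = +1.
v=5: a=5^0·(≡2), b=5^2·(≡1) mod 5; (2|5)=-1, (1|5)=+1; (−1)^{0·2·2}·(-1)^2·(+1)^0 = +1.
v=11: a=11^0·(≡6), b=11^-2·(≡9) mod 11; (6|11)=-1, (9|11)=+1; (−1)^{0·-2·5}·(-1)^-2·(+1)^0 = +1.
v=41: a=41^0·(≡32), b=41^1·(≡1) mod 41; (32|41)=+1, (1|41)=+1; (−1)^{0·1·20}·(+1)^1·(+1)^0 = +1.
v=17: a=17^1·(≡11), b=17^0·(≡10) mod 17; (11|17)=-1, (10|17)=-1; (−1)^{1·0·8}·(-1)^0·(-1)^1 = -1.
v=∞: 18377 > 0 and 7432439 > 0  ⇒  (a,b)_∞ = +1.
v=2: v_2(a)=0, v_2(b)=4; units ≡ 1, 7 (mod 8); ε·ε+αω+βω = 0·1+0·0+4·0 ≡ 0  ⇒  (a,b)_2 = +1.
v=7: a=7^0·(≡1), b=7^-1·(≡5) mod 7; (1|7)=+1, (5|7)=-1; (−1)^{0·-1·3}·(+1)^-1·(-1)^0 = +1.
v=47: a=47^1·(≡40), b=47^1·(≡39) mod 47; (40|47)=-1, (39|47)=-1; (−1)^{1·1·23}·(-1)^1·(-1)^1 = -1.
v=29: a=29^0·(≡25), b=29^1·(≡14) mod 29; (25|29)=+1, (14|29)=-1; (−1)^{0·1·14}·(+1)^1·(-1)^0 = +1.
v=3: a=3^4·(≡2), b=3^0·(≡2) mod 3; (2|3)=-1, (2|3)=-1; (−1)^{4·0·1}·(-1)^0·(-1)^4 = +1.
v=19: a=19^0·(≡1), b=19^1·(≡9) mod 19; (1|19)=+1, (9|19)=+1; (−1)^{0·1·9}·(+1)^1·(+1)^0 = +1.
Ram(18377, 7432439) = {17, 47}; no ℚ_17-point on the conic.

[17, 47]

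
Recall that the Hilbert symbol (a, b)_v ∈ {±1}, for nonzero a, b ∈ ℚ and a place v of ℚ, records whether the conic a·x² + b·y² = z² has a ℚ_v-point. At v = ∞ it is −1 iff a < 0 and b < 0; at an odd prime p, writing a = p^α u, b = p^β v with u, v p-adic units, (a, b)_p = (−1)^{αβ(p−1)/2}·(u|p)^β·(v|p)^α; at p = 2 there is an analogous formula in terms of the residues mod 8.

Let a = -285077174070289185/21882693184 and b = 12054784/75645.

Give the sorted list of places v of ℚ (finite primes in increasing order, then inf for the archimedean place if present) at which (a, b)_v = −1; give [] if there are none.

Mod squares: a ≡ -65, b ≡ 5. Check v ∈ {∞, 2, 3, 5, 7, 11, 13, 19, 31, 41}.
v=7: a=7^0·(≡5), b=7^2·(≡5) mod 7; (5|7)=-1, (5|7)=-1; (−1)^{0·2·3}·(-1)^2·(-1)^0 = +1.
v=31: a=31^6·(≡10), b=31^2·(≡4) mod 31; (10|31)=+1, (4|31)=+1; (−1)^{6·2·15}·(+1)^2·(+1)^6 = +1.
v=∞: -65 < 0 and 5 > 0  ⇒  (a,b)_∞ = +1.
v=11: a=11^-2·(≡3), b=11^0·(≡3) mod 11; (3|11)=+1, (3|11)=+1; (−1)^{-2·0·5}·(+1)^0·(+1)^-2 = +1.
v=5: a=5^1·(≡2), b=5^-1·(≡1) mod 5; (2|5)=-1, (1|5)=+1; (−1)^{1·-1·2}·(-1)^-1·(+1)^1 = -1.
v=41: a=41^-4·(≡34), b=41^-2·(≡32) mod 41; (34|41)=-1, (32|41)=+1; (−1)^{-4·-2·20}·(-1)^-2·(+1)^-4 = +1.
v=2: v_2(a)=-6, v_2(b)=8; units ≡ 7, 5 (mod 8); ε·ε+αω+βω = 1·0+-6·1+8·0 ≡ 0  ⇒  (a,b)_2 = +1.
v=3: a=3^4·(≡1), b=3^-2·(≡2) mod 3; (1|3)=+1, (2|3)=-1; (−1)^{4·-2·1}·(+1)^-2·(-1)^4 = +1.
v=19: a=19^2·(≡17), b=19^0·(≡1) mod 19; (17|19)=+1, (1|19)=+1; (−1)^{2·0·9}·(+1)^0·(+1)^2 = +1.
v=13: a=13^3·(≡7), b=13^0·(≡6) mod 13; (7|13)=-1, (6|13)=-1; (−1)^{3·0·6}·(-1)^0·(-1)^3 = -1.
|Ram(-65, 5)| = 2, even; anisotropic at {5, 13}.

[5, 13]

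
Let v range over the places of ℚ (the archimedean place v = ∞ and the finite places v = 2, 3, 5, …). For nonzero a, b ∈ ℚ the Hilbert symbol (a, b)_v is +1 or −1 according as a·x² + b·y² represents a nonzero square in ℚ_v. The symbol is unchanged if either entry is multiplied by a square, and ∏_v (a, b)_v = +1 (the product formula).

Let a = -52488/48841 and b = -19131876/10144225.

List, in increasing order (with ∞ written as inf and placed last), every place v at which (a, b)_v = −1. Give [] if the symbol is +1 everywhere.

[2, inf]

(a, b) ≡ (-2, -1) mod (ℚ^×)²; places V = {2, 3, 5, 7, 13, 17, ∞}.
(a,b)_7: α=0, u≡6; β=-4, v≡5 (mod 7); (6|7)=-1, (5|7)=-1; sign (−1)^0·-1^-4·-1^0 = +1.
(a,b)_17: α=-2, u≡9; β=0, v≡13 (mod 17); (9|17)=+1, (13|17)=+1; sign (−1)^0·+1^0·+1^-2 = +1.
(a,b)_3: α=8, u≡1; β=14, v≡2 (mod 3); (1|3)=+1, (2|3)=-1; sign (−1)^0·+1^14·-1^8 = +1.
(a,b)_∞: sgn(-2)=−, sgn(-1)=−, so -1.
(a,b)_5: α=0, u≡2; β=-2, v≡1 (mod 5); (2|5)=-1, (1|5)=+1; sign (−1)^0·-1^-2·+1^0 = +1.
(a,b)_2: α=3, β=2; u≡7, v≡7 (mod 8); ε(u)ε(v)=1·1, αω(v)=3·0, βω(u)=2·0; sum ≡ 1  ⇒  -1.
(a,b)_13: α=-2, u≡2; β=-2, v≡4 (mod 13); (2|13)=-1, (4|13)=+1; sign (−1)^0·-1^-2·+1^-2 = +1.
Ram(-2, -1) = {2, ∞}; no ℚ_2-point on the conic.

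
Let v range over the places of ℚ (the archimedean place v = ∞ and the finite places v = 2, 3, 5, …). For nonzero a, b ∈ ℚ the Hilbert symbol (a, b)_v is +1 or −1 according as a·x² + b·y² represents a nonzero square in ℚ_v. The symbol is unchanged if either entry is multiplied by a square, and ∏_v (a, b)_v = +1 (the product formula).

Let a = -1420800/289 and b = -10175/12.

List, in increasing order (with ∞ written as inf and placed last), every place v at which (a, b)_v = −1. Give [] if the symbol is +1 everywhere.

(a, b) ≡ (-222, -1221) mod (ℚ^×)²; places V = {2, 3, 5, 11, 17, 37, ∞}.
(a,b)_17: α=-2, u≡9; β=0, v≡12 (mod 17); (9|17)=+1, (12|17)=-1; sign (−1)^0·+1^0·-1^-2 = +1.
(a,b)_37: α=1, u≡15; β=1, v≡11 (mod 37); (15|37)=-1, (11|37)=+1; sign (−1)^0·-1^1·+1^1 = -1.
(a,b)_∞: sgn(-222)=−, sgn(-1221)=−, so -1.
(a,b)_5: α=2, u≡2; β=2, v≡4 (mod 5); (2|5)=-1, (4|5)=+1; sign (−1)^0·-1^2·+1^2 = +1.
(a,b)_3: α=1, u≡1; β=-1, v≡1 (mod 3); (1|3)=+1, (1|3)=+1; sign (−1)^1·+1^-1·+1^1 = -1.
(a,b)_11: α=0, u≡5; β=1, v≡10 (mod 11); (5|11)=+1, (10|11)=-1; sign (−1)^0·+1^1·-1^0 = +1.
(a,b)_2: α=9, β=-2; u≡1, v≡3 (mod 8); ε(u)ε(v)=0·1, αω(v)=9·1, βω(u)=-2·0; sum ≡ 1  ⇒  -1.
(-222, -1221 / ℚ) ramifies at {2, 3, 37, ∞}: a division algebra.

[2, 3, 37, inf]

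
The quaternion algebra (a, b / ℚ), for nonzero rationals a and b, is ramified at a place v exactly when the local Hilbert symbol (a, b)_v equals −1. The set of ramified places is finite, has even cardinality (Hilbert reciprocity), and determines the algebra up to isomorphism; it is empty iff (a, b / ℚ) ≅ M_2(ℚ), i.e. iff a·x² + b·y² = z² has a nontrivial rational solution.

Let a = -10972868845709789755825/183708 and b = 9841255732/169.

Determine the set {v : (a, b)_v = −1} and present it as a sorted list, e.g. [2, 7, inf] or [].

Mod squares: a ≡ -24871, b ≡ 133. Check v ∈ {∞, 2, 3, 5, 7, 11, 13, 17, 19, 23}.
v=5: a=5^2·(≡4), b=5^0·(≡3) mod 5; (4|5)=+1, (3|5)=-1; (−1)^{2·0·2}·(+1)^0·(-1)^2 = +1.
v=13: a=13^0·(≡11), b=13^-2·(≡9) mod 13; (11|13)=-1, (9|13)=+1; (−1)^{0·-2·6}·(-1)^-2·(+1)^0 = +1.
v=11: a=11^5·(≡5), b=11^2·(≡3) mod 11; (5|11)=+1, (3|11)=+1; (−1)^{5·2·5}·(+1)^2·(+1)^5 = +1.
v=23: a=23^4·(≡11), b=23^2·(≡12) mod 23; (11|23)=-1, (12|23)=+1; (−1)^{4·2·11}·(-1)^2·(+1)^4 = +1.
v=7: a=7^-1·(≡3), b=7^1·(≡5) mod 7; (3|7)=-1, (5|7)=-1; (−1)^{-1·1·3}·(-1)^1·(-1)^-1 = -1.
v=2: v_2(a)=-2, v_2(b)=2; units ≡ 1, 5 (mod 8); ε·ε+αω+βω = 0·0+-2·1+2·0 ≡ 0  ⇒  (a,b)_2 = +1.
v=19: a=19^3·(≡15), b=19^1·(≡17) mod 19; (15|19)=-1, (17|19)=+1; (−1)^{3·1·9}·(-1)^1·(+1)^3 = +1.
v=3: a=3^-8·(≡2), b=3^0·(≡1) mod 3; (2|3)=-1, (1|3)=+1; (−1)^{-8·0·1}·(-1)^0·(+1)^-8 = +1.
v=17: a=17^5·(≡4), b=17^2·(≡14) mod 17; (4|17)=+1, (14|17)=-1; (−1)^{5·2·8}·(+1)^2·(-1)^5 = -1.
v=∞: -24871 < 0 and 133 > 0  ⇒  (a,b)_∞ = +1.
(-24871, 133 / ℚ) ramifies at {7, 17}: a division algebra.

[7, 17]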